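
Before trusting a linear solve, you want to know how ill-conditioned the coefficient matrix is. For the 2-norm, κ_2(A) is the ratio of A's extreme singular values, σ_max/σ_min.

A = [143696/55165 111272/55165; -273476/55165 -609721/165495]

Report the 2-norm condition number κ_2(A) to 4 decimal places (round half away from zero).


AᵀA = [330234128/10530025 742948388/31590075; 742948388/31590075 1671947473/94770225]; tr = 185762185/3790809, det = 614656/3790809
solving λ² − 185762185/3790809·λ + 614656/3790809 = 0 gives λ = 49, 12544/3790809
so κ_2 = √(49 / (12544/3790809)) = 121.6875

121.6875


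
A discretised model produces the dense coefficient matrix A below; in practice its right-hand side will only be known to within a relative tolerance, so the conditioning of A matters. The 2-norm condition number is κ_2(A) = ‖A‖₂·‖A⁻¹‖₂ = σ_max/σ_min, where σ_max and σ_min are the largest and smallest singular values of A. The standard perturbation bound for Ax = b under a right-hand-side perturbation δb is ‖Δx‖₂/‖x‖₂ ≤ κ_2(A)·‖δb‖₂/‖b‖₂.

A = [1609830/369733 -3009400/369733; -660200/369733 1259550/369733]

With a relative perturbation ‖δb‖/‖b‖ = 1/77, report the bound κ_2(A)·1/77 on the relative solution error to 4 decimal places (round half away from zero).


M = AᵀA = [17913708100/808890481 -33586848000/808890481; -33586848000/808890481 62976062500/808890481]. tr(M)=279895400/2798929, det(M)=250000/2798929
char-poly roots: 100 and 2500/2798929
σ_max=√100=10, σ_min=√(2500/2798929)=(50/1673) → κ = 334.6000
worst-case relative error ≤ 334.6000 × 1/77 = 4.3455

4.3455


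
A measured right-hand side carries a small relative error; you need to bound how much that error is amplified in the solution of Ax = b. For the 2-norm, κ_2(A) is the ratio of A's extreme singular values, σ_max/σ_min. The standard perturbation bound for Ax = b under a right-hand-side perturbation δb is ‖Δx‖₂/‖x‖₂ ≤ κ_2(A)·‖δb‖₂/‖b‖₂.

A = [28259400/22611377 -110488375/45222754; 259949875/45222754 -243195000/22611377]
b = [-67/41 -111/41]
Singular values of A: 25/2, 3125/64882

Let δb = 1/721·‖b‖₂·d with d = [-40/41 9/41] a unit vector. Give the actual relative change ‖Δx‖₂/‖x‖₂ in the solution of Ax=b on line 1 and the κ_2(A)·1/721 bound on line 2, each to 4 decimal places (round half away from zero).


0.0044
0.3600

from the listed singular values, σ₁ = 25/2, σ_n = 3125/64882
κ = σ_max/σ_min = (25/2)/(3125/64882) = 259.5280
bound on ‖Δx‖/‖x‖: κ·ε = 259.5280·1/721 = 0.3600
solve Ax = b  →  x = [18.2067 9.9822]
‖b‖ = 3.1623, ‖x‖ = 20.7636
δb = ε·‖b‖·d = [-0.0043 0.0010]; solving A·Δx = δb gives ‖Δx‖ = 0.0911
realised ‖Δx‖/‖x‖ = 0.0044
realised/bound (from unrounded values) ≈ 0.0122


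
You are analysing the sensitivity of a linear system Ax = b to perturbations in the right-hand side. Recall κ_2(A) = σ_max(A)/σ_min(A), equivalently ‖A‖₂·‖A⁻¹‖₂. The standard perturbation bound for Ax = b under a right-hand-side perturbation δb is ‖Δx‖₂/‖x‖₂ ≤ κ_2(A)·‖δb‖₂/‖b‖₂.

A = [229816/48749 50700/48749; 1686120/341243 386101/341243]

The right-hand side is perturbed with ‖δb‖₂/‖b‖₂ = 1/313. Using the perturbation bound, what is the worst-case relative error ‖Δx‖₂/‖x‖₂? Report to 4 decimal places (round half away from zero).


0.8023

M = AᵀA = [6457734784/138462289 1452966120/138462289; 1452966120/138462289 327024961/138462289]. tr(M)=4036145/82369, det(M)=64/1681
solving λ² − 4036145/82369·λ + 64/1681 = 0 gives λ = 49, 64/82369
so κ_2 = √(49 / (64/82369)) = 251.1250
κ_2(A)·‖δb‖/‖b‖ = 0.8023


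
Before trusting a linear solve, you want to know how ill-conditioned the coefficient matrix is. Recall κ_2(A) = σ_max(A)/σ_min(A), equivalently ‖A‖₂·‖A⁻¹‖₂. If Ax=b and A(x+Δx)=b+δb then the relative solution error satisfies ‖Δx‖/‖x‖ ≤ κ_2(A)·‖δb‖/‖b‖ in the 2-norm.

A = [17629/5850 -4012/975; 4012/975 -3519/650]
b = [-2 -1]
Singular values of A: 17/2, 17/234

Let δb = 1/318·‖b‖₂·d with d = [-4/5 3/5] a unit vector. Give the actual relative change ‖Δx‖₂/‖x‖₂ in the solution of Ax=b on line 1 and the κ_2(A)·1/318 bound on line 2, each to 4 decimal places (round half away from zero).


0.0070
0.3679

largest singular value 17/2, smallest 17/234
κ_2(A) = (17/2) / (17/234) = 117.0000
κ_2(A)·‖δb‖/‖b‖ = 0.3679
solve Ax = b  →  x = [10.8706 8.4471]
2-norm of b is 2.2361; of x, 13.7667
re-solving with b+δb shifts x by Δx of norm 0.0968
realised ‖Δx‖/‖x‖ = 0.0070
tightness: 0.0070 against a bound of 0.3679 (unrounded ratio ≈ 0.0191)


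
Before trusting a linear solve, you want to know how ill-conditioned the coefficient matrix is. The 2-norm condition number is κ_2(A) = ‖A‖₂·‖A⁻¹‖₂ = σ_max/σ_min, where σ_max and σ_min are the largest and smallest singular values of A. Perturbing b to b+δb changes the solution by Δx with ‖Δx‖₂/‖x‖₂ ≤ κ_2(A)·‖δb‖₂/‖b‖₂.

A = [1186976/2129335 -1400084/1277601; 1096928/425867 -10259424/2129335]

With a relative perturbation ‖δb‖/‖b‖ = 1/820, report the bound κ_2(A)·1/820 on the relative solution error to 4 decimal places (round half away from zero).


0.2794

form AᵀA = [18733008896/2697244225 -4214564480/323669307; -4214564480/323669307 592687630864/24275198025] with trace 2634203152/83997225 and determinant 39337984/2099930625
char-poly roots: 784/25 and 50176/83997225
so κ_2 = √((784/25) / (50176/83997225)) = 229.1250
perturbation bound = 229.1250·1/820 = 0.2794


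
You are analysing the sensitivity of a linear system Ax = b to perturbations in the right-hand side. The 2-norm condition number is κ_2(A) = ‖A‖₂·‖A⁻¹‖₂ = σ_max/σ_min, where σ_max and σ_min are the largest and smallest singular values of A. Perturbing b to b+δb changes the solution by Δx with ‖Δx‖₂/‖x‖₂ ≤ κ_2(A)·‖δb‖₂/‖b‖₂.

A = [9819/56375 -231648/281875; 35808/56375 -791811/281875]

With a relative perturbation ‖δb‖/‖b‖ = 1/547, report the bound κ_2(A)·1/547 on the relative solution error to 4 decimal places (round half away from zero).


form AᵀA = [2205801/5085025 -49004352/25425125; -49004352/25425125 1089000729/127125625] with trace 680634/75625 and determinant 81/75625
solving λ² − 680634/75625·λ + 81/75625 = 0 gives λ = 9, 9/75625
κ = σ_max/σ_min = 3/(3/275) = 275.0000
worst-case relative error ≤ 275.0000 × 1/547 = 0.5027

0.5027


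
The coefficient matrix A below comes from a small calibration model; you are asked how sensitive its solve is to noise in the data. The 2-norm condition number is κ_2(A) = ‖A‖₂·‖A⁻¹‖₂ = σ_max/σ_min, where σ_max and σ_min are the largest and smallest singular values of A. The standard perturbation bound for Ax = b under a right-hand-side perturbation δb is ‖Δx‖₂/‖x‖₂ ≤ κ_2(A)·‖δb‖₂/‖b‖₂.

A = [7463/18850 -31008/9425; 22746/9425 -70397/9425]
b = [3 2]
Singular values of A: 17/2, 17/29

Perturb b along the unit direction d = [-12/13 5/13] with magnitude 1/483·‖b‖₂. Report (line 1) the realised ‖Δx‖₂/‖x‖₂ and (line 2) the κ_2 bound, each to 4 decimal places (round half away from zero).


σ_max = 17/2, σ_min = 17/29
κ_2(A) = (17/2) / (17/29) = 14.5000
κ_2(A)·‖δb‖/‖b‖ = 0.0300
solve Ax = b  →  x = [-3.1765 -1.2941]
‖b‖₂ = 3.6056 and ‖x‖₂ = 3.4300
with δb = [-0.0069 0.0029], A·Δx = δb → ‖Δx‖ = 0.0127
dividing the unrounded norms, ‖Δx‖/‖x‖ = 0.0037
so the bound overstates the realised error by a factor of ≈ 8.0861 (computed from the unrounded values)

0.0037
0.0300


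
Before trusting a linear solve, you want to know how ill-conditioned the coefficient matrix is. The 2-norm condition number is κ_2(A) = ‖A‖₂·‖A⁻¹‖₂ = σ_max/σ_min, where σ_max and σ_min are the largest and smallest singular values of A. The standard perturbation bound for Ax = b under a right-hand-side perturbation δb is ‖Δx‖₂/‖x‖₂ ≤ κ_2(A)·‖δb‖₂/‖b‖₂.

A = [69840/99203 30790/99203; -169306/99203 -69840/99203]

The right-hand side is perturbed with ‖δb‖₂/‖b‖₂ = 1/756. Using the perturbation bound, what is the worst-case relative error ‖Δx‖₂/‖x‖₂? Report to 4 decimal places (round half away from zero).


M = AᵀA = [198474244/58232161 82690560/58232161; 82690560/58232161 34471300/58232161]. tr(M)=1378376/344569, det(M)=400/344569
solving λ² − 1378376/344569·λ + 400/344569 = 0 gives λ = 4, 100/344569
σ_max=√4=2, σ_min=√(100/344569)=(10/587) → κ = 117.4000
bound on ‖Δx‖/‖x‖: κ·ε = 117.4000·1/756 = 0.1553

0.1553


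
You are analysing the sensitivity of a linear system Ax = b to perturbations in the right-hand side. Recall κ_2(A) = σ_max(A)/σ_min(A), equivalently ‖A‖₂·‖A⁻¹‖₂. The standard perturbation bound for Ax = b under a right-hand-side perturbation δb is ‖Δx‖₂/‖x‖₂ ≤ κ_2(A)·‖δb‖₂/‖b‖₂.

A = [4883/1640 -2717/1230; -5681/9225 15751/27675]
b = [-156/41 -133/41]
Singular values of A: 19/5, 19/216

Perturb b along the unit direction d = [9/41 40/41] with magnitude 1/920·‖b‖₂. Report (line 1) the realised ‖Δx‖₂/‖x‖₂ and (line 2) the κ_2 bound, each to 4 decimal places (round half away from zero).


0.0014
0.0470

from the listed singular values, σ₁ = 19/5, σ_n = 19/216
condition number: (19/5) ÷ (19/216) = 43.2000
perturbation bound = 43.2000·1/920 = 0.0470
solve Ax = b  →  x = [-27.9158 -35.9053]
‖b‖ = 5.0000, ‖x‖ = 45.4805
Δx = A⁻¹·δb where δb = 1/920·5.0000·d; ‖Δx‖ = 0.0618
relative error = 0.0014
tightness: 0.0014 against a bound of 0.0470 (unrounded ratio ≈ 0.0289)


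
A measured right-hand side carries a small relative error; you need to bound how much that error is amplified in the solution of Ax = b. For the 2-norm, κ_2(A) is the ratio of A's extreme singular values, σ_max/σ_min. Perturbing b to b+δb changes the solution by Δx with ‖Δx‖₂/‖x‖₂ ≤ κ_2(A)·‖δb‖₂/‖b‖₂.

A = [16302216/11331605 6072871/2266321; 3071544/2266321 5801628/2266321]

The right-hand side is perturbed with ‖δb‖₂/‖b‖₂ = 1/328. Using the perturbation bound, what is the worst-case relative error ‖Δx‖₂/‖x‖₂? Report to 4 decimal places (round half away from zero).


1.0511

form AᵀA = [596458751616/152681655025 223663535256/30536331005; 223663535256/30536331005 83874732025/6107266201] with trace 9319470769/528310225 and determinant 1382976/528310225
char-poly roots: 441/25 and 3136/21132409
κ = σ_max/σ_min = (21/5)/(56/4597) = 344.7750
perturbation bound = 344.7750·1/328 = 1.0511


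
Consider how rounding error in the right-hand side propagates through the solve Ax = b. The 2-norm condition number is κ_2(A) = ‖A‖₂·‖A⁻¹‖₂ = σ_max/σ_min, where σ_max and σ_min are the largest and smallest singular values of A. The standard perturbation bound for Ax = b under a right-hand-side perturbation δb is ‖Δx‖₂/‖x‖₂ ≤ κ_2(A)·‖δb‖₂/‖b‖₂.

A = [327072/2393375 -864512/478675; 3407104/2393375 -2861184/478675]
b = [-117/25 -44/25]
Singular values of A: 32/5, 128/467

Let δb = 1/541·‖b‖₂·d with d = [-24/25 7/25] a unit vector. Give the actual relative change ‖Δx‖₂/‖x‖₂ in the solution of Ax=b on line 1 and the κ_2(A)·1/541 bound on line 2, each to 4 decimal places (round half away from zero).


0.0023
0.0432

from the listed singular values, σ₁ = 32/5, σ_n = 128/467
κ_2(A) = (32/5) / (128/467) = 23.3500
worst-case relative error ≤ 23.3500 × 1/541 = 0.0432
solve Ax = b  →  x = [14.1349 3.6608]
‖b‖ = 5.0000, ‖x‖ = 14.6013
with δb = [-0.0089 0.0026], A·Δx = δb → ‖Δx‖ = 0.0337
dividing the unrounded norms, ‖Δx‖/‖x‖ = 0.0023
realised/bound (from unrounded values) ≈ 0.0535


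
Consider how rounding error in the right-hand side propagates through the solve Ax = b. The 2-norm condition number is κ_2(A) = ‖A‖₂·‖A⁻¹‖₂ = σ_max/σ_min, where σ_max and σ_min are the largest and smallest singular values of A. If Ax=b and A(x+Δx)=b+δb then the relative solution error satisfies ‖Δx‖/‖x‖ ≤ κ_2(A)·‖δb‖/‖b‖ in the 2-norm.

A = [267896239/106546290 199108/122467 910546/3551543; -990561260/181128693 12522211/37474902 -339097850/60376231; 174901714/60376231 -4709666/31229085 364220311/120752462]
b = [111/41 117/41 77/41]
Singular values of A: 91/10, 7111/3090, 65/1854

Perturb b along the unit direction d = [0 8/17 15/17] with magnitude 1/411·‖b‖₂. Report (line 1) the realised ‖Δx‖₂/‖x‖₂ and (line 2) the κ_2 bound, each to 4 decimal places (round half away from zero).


0.0035
0.6315

σ_max = 91/10, σ_min = 65/1854
κ_2(A) = (91/10) / (65/1854) = 259.5600
κ_2(A)·‖δb‖/‖b‖ = 0.6315
solve Ax = b  →  x = [-42.1933 59.9573 44.1436]
‖b‖ = 4.3589, ‖x‖ = 85.5792
with δb = [0.0000 0.0050 0.0094], A·Δx = δb → ‖Δx‖ = 0.3025
dividing the unrounded norms, ‖Δx‖/‖x‖ = 0.0035
so the bound overstates the realised error by a factor of ≈ 178.6623 (computed from the unrounded values)


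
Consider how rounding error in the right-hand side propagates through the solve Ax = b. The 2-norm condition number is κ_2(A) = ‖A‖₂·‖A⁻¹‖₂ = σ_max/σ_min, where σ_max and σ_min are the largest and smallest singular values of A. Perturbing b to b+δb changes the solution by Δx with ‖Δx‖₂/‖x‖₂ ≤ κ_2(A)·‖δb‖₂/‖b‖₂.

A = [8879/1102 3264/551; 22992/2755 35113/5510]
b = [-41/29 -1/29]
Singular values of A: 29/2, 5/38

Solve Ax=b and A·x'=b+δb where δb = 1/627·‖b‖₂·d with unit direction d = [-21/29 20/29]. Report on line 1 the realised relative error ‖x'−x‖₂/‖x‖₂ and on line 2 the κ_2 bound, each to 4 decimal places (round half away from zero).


from the listed singular values, σ₁ = 29/2, σ_n = 5/38
condition number: (29/2) ÷ (5/38) = 110.2000
κ_2(A)·‖δb‖/‖b‖ = 0.1758
solve Ax = b  →  x = [-4.6152 6.0386]
‖b‖ = 1.4142, ‖x‖ = 7.6003
δb = ε·‖b‖·d = [-0.0016 0.0016]; solving A·Δx = δb gives ‖Δx‖ = 0.0171
dividing the unrounded norms, ‖Δx‖/‖x‖ = 0.0023
so the bound overstates the realised error by a factor of ≈ 77.9264 (computed from the unrounded values)

0.0023
0.1758


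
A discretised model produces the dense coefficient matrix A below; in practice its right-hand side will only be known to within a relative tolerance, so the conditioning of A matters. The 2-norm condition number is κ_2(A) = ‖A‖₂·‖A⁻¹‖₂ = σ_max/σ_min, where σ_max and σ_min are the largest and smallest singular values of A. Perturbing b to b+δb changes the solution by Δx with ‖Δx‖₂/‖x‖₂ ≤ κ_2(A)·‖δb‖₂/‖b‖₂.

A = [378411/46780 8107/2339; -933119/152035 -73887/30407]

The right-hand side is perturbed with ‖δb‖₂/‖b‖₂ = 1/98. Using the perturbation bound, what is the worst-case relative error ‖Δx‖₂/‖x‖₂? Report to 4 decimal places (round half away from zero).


M = AᵀA = [1525252505689/14793370384 158847186465/3698342596; 158847186465/3698342596 16566551650/924585649]. tr(M)=10593593681/87534736, det(M)=228765625/87534736
solving λ² − 10593593681/87534736·λ + 228765625/87534736 = 0 gives λ = 121, 1890625/87534736
so κ_2 = √(121 / (1890625/87534736)) = 74.8480
worst-case relative error ≤ 74.8480 × 1/98 = 0.7638

0.7638


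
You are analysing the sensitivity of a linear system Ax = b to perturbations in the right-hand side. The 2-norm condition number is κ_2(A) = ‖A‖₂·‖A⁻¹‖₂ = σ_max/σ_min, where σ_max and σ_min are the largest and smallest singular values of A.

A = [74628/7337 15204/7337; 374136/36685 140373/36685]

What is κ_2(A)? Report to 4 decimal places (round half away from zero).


M = AᵀA = [331999056/1600225 96176808/1600225; 96176808/1600225 30301569/1600225]. tr(M)=14492025/64009, det(M)=20250000/64009
λ_max, λ_min = (14492025/64009 ± √204834059600625/4097152081)/2 = 225, 90000/64009
σ_max=√225=15, σ_min=√(90000/64009)=(300/253) → κ = 12.6500

12.6500


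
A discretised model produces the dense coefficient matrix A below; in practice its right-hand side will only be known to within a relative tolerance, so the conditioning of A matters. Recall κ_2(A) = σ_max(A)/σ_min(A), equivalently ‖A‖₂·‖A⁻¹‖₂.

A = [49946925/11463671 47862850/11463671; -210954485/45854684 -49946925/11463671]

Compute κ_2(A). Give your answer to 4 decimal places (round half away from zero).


M = AᵀA = [100376836876225/2500180790416 23898854408625/625045197604; 23898854408625/625045197604 5690306453125/156261299401]. tr(M)=227612057225/2972866576, det(M)=37515625/743216644
eigenvalues of AᵀA: λ = (tr ± √(tr²−4·det))/2 = 1225/16, 122500/185804161
so κ_2 = √((1225/16) / (122500/185804161)) = 340.7750

340.7750


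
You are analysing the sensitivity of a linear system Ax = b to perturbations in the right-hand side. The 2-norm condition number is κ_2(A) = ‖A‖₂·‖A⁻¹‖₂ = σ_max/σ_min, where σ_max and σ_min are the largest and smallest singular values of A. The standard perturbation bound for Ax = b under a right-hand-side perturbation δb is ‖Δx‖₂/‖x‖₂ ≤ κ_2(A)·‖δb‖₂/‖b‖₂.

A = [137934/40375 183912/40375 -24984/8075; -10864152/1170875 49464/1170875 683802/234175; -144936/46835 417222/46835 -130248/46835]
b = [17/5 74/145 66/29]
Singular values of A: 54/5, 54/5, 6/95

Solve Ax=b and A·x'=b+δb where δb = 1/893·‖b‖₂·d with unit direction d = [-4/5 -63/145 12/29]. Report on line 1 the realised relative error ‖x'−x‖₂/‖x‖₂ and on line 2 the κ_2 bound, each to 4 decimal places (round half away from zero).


from the listed singular values, σ₁ = 54/5, σ_n = 6/95
κ_2(A) = (54/5) / (6/95) = 171.0000
bound on ‖Δx‖/‖x‖: κ·ε = 171.0000·1/893 = 0.1915
solve Ax = b  →  x = [-8.9423 -11.6144 -28.0719]
‖b‖₂ = 4.1231 and ‖x‖₂ = 31.6684
re-solving with b+δb shifts x by Δx of norm 0.0731
realised ‖Δx‖/‖x‖ = 0.0023
realised/bound (from unrounded values) ≈ 0.0121

0.0023
0.1915


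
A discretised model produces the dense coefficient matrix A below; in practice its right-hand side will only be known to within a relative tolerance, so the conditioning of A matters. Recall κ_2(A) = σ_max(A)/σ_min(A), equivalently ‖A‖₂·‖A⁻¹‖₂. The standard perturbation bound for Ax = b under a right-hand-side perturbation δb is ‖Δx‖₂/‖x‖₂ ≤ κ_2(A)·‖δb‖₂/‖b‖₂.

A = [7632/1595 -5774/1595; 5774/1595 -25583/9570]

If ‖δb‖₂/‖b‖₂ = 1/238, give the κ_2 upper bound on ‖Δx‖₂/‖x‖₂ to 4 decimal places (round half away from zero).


form AᵀA = [3663460/101761 -8242385/305283; -8242385/305283 74187865/3663396] with trace 206072425/3663396 and determinant 10000/101761
solving λ² − 206072425/3663396·λ + 10000/101761 = 0 gives λ = 225/4, 1600/915849
κ_2(A) = √(λ_max/λ_min) = √((225/4) / (1600/915849)) = 179.4375
κ_2(A)·‖δb‖/‖b‖ = 0.7539

0.7539


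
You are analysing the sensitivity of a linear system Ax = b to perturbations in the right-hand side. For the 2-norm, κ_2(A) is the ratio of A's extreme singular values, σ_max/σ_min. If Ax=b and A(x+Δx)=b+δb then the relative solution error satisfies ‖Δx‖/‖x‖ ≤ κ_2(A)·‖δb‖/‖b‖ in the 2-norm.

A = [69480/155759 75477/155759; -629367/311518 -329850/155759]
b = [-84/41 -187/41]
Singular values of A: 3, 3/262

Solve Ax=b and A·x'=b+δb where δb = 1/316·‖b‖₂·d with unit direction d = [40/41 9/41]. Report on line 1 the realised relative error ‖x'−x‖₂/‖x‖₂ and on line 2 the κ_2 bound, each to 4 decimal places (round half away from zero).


from the listed singular values, σ₁ = 3, σ_n = 3/262
condition number: 3 ÷ (3/262) = 262.0000
worst-case relative error ≤ 262.0000 × 1/316 = 0.8291
solve Ax = b  →  x = [190.6437 -179.7241]
2-norm of b is 5.0000; of x, 262.0034
re-solving with b+δb shifts x by Δx of norm 1.3819
realised ‖Δx‖/‖x‖ = 0.0053
tightness: 0.0053 against a bound of 0.8291 (unrounded ratio ≈ 0.0064)

0.0053
0.8291


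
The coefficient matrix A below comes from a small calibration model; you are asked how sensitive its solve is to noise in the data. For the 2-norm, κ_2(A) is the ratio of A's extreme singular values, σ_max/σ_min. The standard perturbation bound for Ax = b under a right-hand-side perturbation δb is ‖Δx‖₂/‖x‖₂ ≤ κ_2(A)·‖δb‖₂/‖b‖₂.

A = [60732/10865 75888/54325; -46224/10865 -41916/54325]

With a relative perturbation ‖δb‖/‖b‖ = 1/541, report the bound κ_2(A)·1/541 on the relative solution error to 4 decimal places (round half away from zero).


form AᵀA = [5682960/115169 6386688/575845; 6386688/575845 7332624/2879225] with trace 3644064/70225 and determinant 186624/70225
λ_max, λ_min = (3644064/70225 ± √13226779754496/4931550625)/2 = 1296/25, 144/2809
κ = σ_max/σ_min = (36/5)/(12/53) = 31.8000
κ_2(A)·‖δb‖/‖b‖ = 0.0588

0.0588


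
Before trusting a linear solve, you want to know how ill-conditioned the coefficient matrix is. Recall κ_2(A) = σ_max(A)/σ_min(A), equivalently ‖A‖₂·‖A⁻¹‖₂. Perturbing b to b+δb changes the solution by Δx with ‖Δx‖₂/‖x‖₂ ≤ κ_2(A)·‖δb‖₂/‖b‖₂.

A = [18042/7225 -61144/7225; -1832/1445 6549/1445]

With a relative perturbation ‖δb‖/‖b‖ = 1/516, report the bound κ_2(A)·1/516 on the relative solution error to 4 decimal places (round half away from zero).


AᵀA = [1416676/180625 -4855032/180625; -4855032/180625 16646449/180625]; tr = 28901/289, det = 100/289
char-poly roots: 100 and 1/289
so κ_2 = √(100 / (1/289)) = 170.0000
bound on ‖Δx‖/‖x‖: κ·ε = 170.0000·1/516 = 0.3295

0.3295


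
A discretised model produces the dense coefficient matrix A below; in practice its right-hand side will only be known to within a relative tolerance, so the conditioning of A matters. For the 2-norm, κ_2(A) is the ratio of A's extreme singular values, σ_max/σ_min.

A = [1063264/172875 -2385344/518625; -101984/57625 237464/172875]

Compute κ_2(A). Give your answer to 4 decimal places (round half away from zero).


207.4500

AᵀA = [1958619136/47817225 -4406733056/143451675; -4406733056/143451675 9915789376/430355025]; tr = 1101734464/17214201, det = 1638400/17214201
λ_max, λ_min = (1101734464/17214201 ± √1213706014177693696/296328716068401)/2 = 64, 25600/17214201
σ_max=√64=8, σ_min=√(25600/17214201)=(160/4149) → κ = 207.4500


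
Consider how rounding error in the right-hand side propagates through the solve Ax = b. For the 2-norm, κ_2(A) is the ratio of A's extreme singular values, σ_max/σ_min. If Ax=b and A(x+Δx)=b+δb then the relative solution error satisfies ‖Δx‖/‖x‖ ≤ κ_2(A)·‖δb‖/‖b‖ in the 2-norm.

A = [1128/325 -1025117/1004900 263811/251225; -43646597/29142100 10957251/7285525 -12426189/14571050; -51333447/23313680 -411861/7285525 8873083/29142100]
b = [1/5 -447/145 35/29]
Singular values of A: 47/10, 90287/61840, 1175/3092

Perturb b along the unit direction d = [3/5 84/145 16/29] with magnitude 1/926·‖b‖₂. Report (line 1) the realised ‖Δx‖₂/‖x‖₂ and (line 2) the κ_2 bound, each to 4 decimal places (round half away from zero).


largest singular value 47/10, smallest 1175/3092
κ_2(A) = (47/10) / (1175/3092) = 12.3680
worst-case relative error ≤ 12.3680 × 1/926 = 0.0134
solve Ax = b  →  x = [-0.5939 -3.1617 -0.9181]
‖b‖₂ = 3.3166 and ‖x‖₂ = 3.3455
δb = ε·‖b‖·d = [0.0021 0.0021 0.0020]; solving A·Δx = δb gives ‖Δx‖ = 0.0094
relative error = 0.0028
so the bound overstates the realised error by a factor of ≈ 4.7409 (computed from the unrounded values)

0.0028
0.0134


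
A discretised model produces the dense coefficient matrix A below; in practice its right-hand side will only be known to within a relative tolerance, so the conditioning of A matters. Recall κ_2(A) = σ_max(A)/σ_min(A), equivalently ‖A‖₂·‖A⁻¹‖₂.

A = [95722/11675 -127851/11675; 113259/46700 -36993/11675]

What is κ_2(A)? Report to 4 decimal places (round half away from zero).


350.2500

form AᵀA = [1275446573/17447120 -425139231/4361780; -425139231/4361780 141714882/1090445] with trace 708576937/3489424 and determinant 1172889/3489424
λ_max, λ_min = (708576937/3489424 ± √502064904820198225/12176079851776)/2 = 3249/16, 361/218089
κ_2(A) = √(λ_max/λ_min) = √((3249/16) / (361/218089)) = 350.2500


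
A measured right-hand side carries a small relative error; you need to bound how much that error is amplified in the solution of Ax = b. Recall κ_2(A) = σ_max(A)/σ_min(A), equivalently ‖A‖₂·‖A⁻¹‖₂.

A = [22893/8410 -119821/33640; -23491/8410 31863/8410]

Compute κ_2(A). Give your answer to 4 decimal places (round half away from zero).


116.0000

form AᵀA = [127933/8410 -1364337/67280; -1364337/67280 7277309/269120] with trace 2274233/53824 and determinant 28561/215296
char-poly roots: 169/4 and 169/53824
κ_2(A) = √(λ_max/λ_min) = √((169/4) / (169/53824)) = 116.0000


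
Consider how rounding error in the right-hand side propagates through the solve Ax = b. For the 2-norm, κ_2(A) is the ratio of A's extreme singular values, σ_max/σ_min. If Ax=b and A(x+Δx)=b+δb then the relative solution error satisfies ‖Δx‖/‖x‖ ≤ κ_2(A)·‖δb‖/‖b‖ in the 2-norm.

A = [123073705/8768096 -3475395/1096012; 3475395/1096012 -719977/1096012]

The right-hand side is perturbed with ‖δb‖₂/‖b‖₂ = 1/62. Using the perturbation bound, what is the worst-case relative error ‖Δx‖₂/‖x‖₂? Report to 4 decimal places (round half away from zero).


form AᵀA = [9470644002625/45734388736 -266357748195/5716798592; -266357748195/5716798592 3746798717/357299912] with trace 5919235121/27206656 and determinant 302934025/435306496
char-poly roots: 3481/16 and 87025/27206656
κ = σ_max/σ_min = (59/4)/(295/5216) = 260.8000
perturbation bound = 260.8000·1/62 = 4.2065

4.2065


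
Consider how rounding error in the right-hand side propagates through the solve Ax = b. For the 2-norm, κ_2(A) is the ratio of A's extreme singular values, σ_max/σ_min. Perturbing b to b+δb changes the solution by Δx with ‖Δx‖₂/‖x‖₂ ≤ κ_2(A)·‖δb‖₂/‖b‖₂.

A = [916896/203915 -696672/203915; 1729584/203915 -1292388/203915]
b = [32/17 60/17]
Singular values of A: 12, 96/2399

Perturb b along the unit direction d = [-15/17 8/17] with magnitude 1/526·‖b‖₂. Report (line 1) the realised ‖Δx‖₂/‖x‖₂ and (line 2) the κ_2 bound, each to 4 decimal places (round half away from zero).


σ_max = 12, σ_min = 96/2399
κ_2(A) = 12 / (96/2399) = 299.8750
bound on ‖Δx‖/‖x‖: κ·ε = 299.8750·1/526 = 0.5701
solve Ax = b  →  x = [0.2667 -0.2000]
‖b‖ = 4.0000, ‖x‖ = 0.3333
re-solving with b+δb shifts x by Δx of norm 0.1900
dividing the unrounded norms, ‖Δx‖/‖x‖ = 0.5701
realised/bound = 1 exactly: the bound is attained for this b and d

0.5701
0.5701


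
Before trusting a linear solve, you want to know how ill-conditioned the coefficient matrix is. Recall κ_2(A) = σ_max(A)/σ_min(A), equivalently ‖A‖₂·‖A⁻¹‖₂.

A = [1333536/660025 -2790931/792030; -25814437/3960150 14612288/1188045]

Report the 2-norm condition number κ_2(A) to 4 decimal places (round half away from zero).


form AᵀA = [1168647384169/25092460836 -1642817002640/18819345627; -1642817002640/18819345627 36967180200025/225832147524] with trace 82153990757/390713058 and determinant 11051265625/3125704464
λ_max, λ_min = (82153990757/390713058 ± √1686779815101921104356/38164173422927841)/2 = 841/4, 13140625/781426116
σ_max=√(841/4)=(29/2), σ_min=√(13140625/781426116)=(3625/27954) → κ = 111.8160

111.8160


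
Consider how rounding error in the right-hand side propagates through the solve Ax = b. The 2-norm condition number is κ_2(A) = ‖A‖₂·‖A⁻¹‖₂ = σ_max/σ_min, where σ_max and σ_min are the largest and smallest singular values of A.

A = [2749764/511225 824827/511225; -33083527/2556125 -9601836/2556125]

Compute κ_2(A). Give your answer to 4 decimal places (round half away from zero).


M = AᵀA = [7594969290841/38661390625 2215175090688/38661390625; 2215175090688/38661390625 646176000409/38661390625]. tr(M)=13185832466/61858225, det(M)=28398241/61858225
λ_max, λ_min = (13185832466/61858225 ± √173859151162294112256/3826440000150625)/2 = 5329/25, 5329/2474329
so κ_2 = √((5329/25) / (5329/2474329)) = 314.6000

314.6000


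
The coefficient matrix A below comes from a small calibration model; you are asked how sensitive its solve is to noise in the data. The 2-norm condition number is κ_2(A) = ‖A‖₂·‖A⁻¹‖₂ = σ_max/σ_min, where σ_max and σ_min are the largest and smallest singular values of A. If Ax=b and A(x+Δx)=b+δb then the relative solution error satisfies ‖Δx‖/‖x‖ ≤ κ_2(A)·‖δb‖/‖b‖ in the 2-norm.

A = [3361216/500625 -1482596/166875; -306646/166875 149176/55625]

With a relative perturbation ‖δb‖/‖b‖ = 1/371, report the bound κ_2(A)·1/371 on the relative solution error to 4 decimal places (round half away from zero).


0.2159

form AᵀA = [19430494276/401000625 -8632037456/133666875; -8632037456/133666875 3837395536/44555625] with trace 2158682164/16040025 and determinant 45265984/16040025
solving λ² − 2158682164/16040025·λ + 45265984/16040025 = 0 gives λ = 3364/25, 13456/641601
κ_2(A) = √(λ_max/λ_min) = √((3364/25) / (13456/641601)) = 80.1000
worst-case relative error ≤ 80.1000 × 1/371 = 0.2159


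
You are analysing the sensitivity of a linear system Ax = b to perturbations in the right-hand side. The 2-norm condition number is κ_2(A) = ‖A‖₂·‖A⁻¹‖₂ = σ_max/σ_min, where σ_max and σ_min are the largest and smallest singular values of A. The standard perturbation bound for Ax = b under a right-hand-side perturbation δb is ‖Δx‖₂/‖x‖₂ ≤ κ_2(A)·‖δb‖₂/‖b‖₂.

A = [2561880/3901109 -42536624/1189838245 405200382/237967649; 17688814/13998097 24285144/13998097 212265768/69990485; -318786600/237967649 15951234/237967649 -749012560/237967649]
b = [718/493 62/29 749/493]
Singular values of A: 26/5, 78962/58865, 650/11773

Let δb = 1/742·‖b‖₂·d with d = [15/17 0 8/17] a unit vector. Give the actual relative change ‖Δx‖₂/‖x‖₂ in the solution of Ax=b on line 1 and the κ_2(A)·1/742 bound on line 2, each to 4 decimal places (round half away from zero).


0.0020
0.1269

largest singular value 26/5, smallest 650/11773
condition number: (26/5) ÷ (650/11773) = 94.1840
bound on ‖Δx‖/‖x‖: κ·ε = 94.1840·1/742 = 0.1269
solve Ax = b  →  x = [-33.4918 1.4968 13.8036]
‖b‖ = 3.0000, ‖x‖ = 36.2558
Δx = A⁻¹·δb where δb = 1/742·3.0000·d; ‖Δx‖ = 0.0732
relative error = 0.0020
realised/bound (from unrounded values) ≈ 0.0159


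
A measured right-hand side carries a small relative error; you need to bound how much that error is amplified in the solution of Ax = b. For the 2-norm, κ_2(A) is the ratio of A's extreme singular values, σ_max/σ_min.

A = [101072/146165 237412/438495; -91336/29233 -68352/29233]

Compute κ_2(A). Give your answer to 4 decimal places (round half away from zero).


M = AᵀA = [130144064/12709225 292814144/38127675; 292814144/38127675 658871824/114383025]. tr(M)=73206736/4575321, det(M)=25600/4575321
solving λ² − 73206736/4575321·λ + 25600/4575321 = 0 gives λ = 16, 1600/4575321
so κ_2 = √(16 / (1600/4575321)) = 213.9000

213.9000


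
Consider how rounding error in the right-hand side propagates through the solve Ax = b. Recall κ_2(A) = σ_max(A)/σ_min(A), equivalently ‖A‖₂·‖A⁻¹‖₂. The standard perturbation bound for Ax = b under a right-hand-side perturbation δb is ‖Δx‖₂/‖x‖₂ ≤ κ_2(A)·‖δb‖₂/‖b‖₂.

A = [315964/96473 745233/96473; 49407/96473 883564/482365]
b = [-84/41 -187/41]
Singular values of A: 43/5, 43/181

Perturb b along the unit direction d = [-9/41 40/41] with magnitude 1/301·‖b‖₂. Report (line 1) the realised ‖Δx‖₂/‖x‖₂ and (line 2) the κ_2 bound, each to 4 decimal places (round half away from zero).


from the listed singular values, σ₁ = 43/5, σ_n = 43/181
condition number: (43/5) ÷ (43/181) = 36.2000
κ_2(A)·‖δb‖/‖b‖ = 0.1203
solve Ax = b  →  x = [15.4079 -6.7979]
‖b‖ = 5.0000, ‖x‖ = 16.8408
δb = ε·‖b‖·d = [-0.0036 0.0162]; solving A·Δx = δb gives ‖Δx‖ = 0.0699
realised ‖Δx‖/‖x‖ = 0.0042
so the bound overstates the realised error by a factor of ≈ 28.9662 (computed from the unrounded values)

0.0042
0.1203


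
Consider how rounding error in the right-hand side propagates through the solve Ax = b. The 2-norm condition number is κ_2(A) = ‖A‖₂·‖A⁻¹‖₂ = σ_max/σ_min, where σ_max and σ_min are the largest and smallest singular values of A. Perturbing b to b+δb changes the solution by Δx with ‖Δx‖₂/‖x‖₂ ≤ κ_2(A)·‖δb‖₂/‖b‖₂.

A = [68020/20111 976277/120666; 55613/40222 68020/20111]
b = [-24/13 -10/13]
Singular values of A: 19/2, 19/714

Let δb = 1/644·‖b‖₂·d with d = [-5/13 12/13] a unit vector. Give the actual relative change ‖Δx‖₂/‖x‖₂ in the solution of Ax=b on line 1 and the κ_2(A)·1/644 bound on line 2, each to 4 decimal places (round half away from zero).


largest singular value 19/2, smallest 19/714
condition number: (19/2) ÷ (19/714) = 357.0000
worst-case relative error ≤ 357.0000 × 1/644 = 0.5543
solve Ax = b  →  x = [-0.0810 -0.1943]
2-norm of b is 2.0000; of x, 0.2105
Δx = A⁻¹·δb where δb = 1/644·2.0000·d; ‖Δx‖ = 0.1167
dividing the unrounded norms, ‖Δx‖/‖x‖ = 0.5543
tightness: 0.5543 against a bound of 0.5543; the bound is attained (ratio 1)

0.5543
0.5543


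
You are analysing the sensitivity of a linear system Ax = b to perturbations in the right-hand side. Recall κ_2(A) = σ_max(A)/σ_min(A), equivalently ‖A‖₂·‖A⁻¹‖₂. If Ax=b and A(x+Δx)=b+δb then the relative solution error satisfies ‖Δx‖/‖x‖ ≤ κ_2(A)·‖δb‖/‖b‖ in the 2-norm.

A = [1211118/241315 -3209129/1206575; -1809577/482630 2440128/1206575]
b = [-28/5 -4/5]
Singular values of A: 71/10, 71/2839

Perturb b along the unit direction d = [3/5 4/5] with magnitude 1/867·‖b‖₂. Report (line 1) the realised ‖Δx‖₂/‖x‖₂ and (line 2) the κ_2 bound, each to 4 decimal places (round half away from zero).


0.0016
0.3275

largest singular value 71/10, smallest 71/2839
κ_2(A) = (71/10) / (71/2839) = 283.9000
κ_2(A)·‖δb‖/‖b‖ = 0.3275
solve Ax = b  →  x = [-75.7647 -140.8616]
‖b‖₂ = 5.6569 and ‖x‖₂ = 159.9447
Δx = A⁻¹·δb where δb = 1/867·5.6569·d; ‖Δx‖ = 0.2609
realised ‖Δx‖/‖x‖ = 0.0016
tightness: 0.0016 against a bound of 0.3275 (unrounded ratio ≈ 0.0050)


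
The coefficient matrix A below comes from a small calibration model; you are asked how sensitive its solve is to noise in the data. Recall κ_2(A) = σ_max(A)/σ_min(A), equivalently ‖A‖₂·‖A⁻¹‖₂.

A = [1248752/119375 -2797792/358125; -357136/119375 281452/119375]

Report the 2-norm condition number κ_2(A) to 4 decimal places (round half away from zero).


143.2500

form AᵀA = [2699084288/22800625 -6072477248/68401875; -6072477248/68401875 13664923408/205205625] with trace 303653456/1641645 and determinant 342102016/205205625
solving λ² − 303653456/1641645·λ + 342102016/205205625 = 0 gives λ = 4624/25, 73984/8208225
so κ_2 = √((4624/25) / (73984/8208225)) = 143.2500


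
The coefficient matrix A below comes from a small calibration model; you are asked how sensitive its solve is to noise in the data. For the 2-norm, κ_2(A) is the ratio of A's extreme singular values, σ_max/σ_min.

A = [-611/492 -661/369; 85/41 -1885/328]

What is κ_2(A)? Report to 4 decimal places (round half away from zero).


3.6000

form AᵀA = [841/144 -2093/216; -2093/216 187849/5184] with trace 218125/5184 and determinant 9765625/82944
eigenvalues of AᵀA: λ = (tr ± √(tr²−4·det))/2 = 625/16, 15625/5184
so κ_2 = √((625/16) / (15625/5184)) = 3.6000


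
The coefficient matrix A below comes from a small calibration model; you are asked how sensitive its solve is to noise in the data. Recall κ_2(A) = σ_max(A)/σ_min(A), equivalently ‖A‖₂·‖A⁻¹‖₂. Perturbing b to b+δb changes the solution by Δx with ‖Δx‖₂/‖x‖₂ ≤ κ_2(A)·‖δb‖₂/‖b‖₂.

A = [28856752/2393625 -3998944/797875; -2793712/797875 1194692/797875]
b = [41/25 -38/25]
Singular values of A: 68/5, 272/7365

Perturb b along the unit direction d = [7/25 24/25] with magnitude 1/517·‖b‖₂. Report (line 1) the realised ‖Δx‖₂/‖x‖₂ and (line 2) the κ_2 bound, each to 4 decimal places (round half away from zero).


0.0043
0.7123

largest singular value 68/5, smallest 272/7365
κ_2(A) = (68/5) / (272/7365) = 368.2500
perturbation bound = 368.2500·1/517 = 0.7123
solve Ax = b  →  x = [-10.2786 -25.0509]
‖b‖₂ = 2.2361 and ‖x‖₂ = 27.0776
Δx = A⁻¹·δb where δb = 1/517·2.2361·d; ‖Δx‖ = 0.1171
dividing the unrounded norms, ‖Δx‖/‖x‖ = 0.0043
so the bound overstates the realised error by a factor of ≈ 164.6888 (computed from the unrounded values)


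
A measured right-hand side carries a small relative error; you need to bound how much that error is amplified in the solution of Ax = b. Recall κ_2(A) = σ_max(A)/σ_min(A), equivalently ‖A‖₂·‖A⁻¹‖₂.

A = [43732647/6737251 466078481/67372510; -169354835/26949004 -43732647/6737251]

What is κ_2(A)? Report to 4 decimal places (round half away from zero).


128.1760

form AᵀA = [70489620399409/863553884176 92505787695279/1079442355220; 92505787695279/1079442355220 485711761966621/5397211776100] with trace 4405573790549/25670448400 and determinant 7362498025/4107271744
eigenvalues of AᵀA: λ = (tr ± √(tr²−4·det))/2 = 17161/100, 10725625/1026817936
σ_max=√(17161/100)=(131/10), σ_min=√(10725625/1026817936)=(3275/32044) → κ = 128.1760


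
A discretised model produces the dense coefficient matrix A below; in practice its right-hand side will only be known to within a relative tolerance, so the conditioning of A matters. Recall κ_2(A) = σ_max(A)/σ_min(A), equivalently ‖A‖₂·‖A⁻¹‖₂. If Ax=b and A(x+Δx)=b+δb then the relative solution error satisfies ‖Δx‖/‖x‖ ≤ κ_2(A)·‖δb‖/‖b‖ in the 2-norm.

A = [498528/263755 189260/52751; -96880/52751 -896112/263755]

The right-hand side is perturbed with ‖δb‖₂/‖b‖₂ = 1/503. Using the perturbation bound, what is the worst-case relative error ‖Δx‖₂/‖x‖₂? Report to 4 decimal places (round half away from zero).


0.3723

M = AᵀA = [574522624/82719025 43083648/3308761; 43083648/3308761 2019619984/82719025]. tr(M)=8976272/286225, det(M)=200704/7155625
char-poly roots: 784/25 and 256/286225
κ = σ_max/σ_min = (28/5)/(16/535) = 187.2500
perturbation bound = 187.2500·1/503 = 0.3723


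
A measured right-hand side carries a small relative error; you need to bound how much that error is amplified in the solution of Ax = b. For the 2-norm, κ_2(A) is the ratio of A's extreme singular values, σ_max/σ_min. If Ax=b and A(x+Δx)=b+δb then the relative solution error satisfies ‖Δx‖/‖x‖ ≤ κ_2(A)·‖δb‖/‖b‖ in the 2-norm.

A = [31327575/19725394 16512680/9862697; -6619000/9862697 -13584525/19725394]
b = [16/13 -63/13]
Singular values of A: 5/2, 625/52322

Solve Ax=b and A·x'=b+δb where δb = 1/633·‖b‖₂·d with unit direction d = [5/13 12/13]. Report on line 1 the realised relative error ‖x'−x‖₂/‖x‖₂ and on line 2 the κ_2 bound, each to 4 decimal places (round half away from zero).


σ_max = 5/2, σ_min = 625/52322
κ = σ_max/σ_min = (5/2)/(625/52322) = 209.2880
bound on ‖Δx‖/‖x‖: κ·ε = 209.2880·1/633 = 0.3306
solve Ax = b  →  x = [243.3130 -230.0695]
2-norm of b is 5.0000; of x, 334.8630
δb = ε·‖b‖·d = [0.0030 0.0073]; solving A·Δx = δb gives ‖Δx‖ = 0.6613
relative error = 0.0020
realised/bound (from unrounded values) ≈ 0.0060

0.0020
0.3306
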